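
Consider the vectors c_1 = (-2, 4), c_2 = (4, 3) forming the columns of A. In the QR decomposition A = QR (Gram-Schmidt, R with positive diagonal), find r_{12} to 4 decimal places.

r_{12} = 0.8944

c_1 = (-2, 4); ‖c_1‖ = 4.4721, so e_1 = (-0.4472, 0.8944).
r_{12} = e_1·c_2 = 0.8944.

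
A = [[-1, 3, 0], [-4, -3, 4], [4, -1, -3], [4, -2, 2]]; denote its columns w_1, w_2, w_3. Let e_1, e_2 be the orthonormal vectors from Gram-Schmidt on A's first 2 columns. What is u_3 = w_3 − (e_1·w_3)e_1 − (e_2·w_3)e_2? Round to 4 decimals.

u_3 = (1.4240, 0.3444, -1.8381, 2.5385)

w_1 = (-1, -4, 4, 4); ‖w_1‖ = 7.0000, so e_1 = (-0.1429, -0.5714, 0.5714, 0.5714).
e_1·w_2 = (-0.1429)·3 + (-0.5714)·(-3) + 0.5714·(-1) + 0.5714·(-2) = -0.4286.
u_2 = w_2 + 0.4286·e_1 = (2.9388, -3.2449, -0.7551, -1.7551).
‖u_2‖ = 4.7766, so e_2 = (0.6152, -0.6793, -0.1581, -0.3674).
e_1·w_3 = (-0.1429)·0 + (-0.5714)·4 + 0.5714·(-3) + 0.5714·2 = -2.8571; e_2·w_3 = 0.6152·0 + (-0.6793)·4 + (-0.1581)·(-3) + (-0.3674)·2 = -2.9779.
u_3 = w_3 + 2.8571·e_1 + 2.9779·e_2 = (1.4240, 0.3444, -1.8381, 2.5385).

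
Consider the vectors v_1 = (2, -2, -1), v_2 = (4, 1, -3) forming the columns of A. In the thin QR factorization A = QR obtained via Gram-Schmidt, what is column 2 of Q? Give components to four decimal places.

e_2 = (0.4851, 0.7276, -0.4851)

v_1 = (2, -2, -1); ‖v_1‖ = 3.0000, so e_1 = (0.6667, -0.6667, -0.3333).
e_1·v_2 = 0.6667·4 + (-0.6667)·1 + (-0.3333)·(-3) = 3.0000.
u_2 = v_2 − 3.0000·e_1 = (2.0000, 3.0000, -2.0000).
‖u_2‖ = 4.1231, so e_2 = (0.4851, 0.7276, -0.4851).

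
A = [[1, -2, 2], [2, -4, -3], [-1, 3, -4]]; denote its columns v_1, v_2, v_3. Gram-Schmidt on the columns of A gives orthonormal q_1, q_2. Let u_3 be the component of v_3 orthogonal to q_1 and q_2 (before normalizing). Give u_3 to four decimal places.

v_1 = (1, 2, -1); ‖v_1‖ = 2.4495, so q_1 = (0.4082, 0.8165, -0.4082).
q_1·v_2 = 0.4082·(-2) + 0.8165·(-4) + (-0.4082)·3 = -5.3072.
u_2 = v_2 + 5.3072·q_1 = (0.1667, 0.3333, 0.8333).
‖u_2‖ = 0.9129, so q_2 = (0.1826, 0.3651, 0.9129).
q_1·v_3 = 0.4082·2 + 0.8165·(-3) + (-0.4082)·(-4) = 0.0000; q_2·v_3 = 0.1826·2 + 0.3651·(-3) + 0.9129·(-4) = -4.3818.
u_3 = v_3 + 0.0000·q_1 + 4.3818·q_2 = (2.8000, -1.4000, 0.0000).

u_3 = (2.8000, -1.4000, 0.0000)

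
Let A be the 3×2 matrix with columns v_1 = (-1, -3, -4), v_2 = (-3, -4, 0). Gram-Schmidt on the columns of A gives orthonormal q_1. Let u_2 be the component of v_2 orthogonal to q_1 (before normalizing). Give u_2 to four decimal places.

q_1 = v_1/‖v_1‖ = (-1, -3, -4)/5.0990 = (-0.1961, -0.5883, -0.7845).
r_{12} = q_1·v_2 = 2.9417.
u_2 = v_2 − 2.9417·q_1 = (-2.4231, -2.2692, 2.3077).

u_2 = (-2.4231, -2.2692, 2.3077)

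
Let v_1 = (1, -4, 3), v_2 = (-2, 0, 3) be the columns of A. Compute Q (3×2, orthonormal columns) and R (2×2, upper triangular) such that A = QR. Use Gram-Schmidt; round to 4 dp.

Q = [[0.1961, -0.6806], [-0.7845, 0.3230], [0.5883, 0.6576]], R = [[5.0990, 1.3728], [0.0000, 3.3340]]

e_1 = v_1/‖v_1‖ = (1, -4, 3)/5.0990 = (0.1961, -0.7845, 0.5883).
r_{12} = e_1·v_2 = 1.3728.
u_2 = v_2 − 1.3728·e_1 = (-2.2692, 1.0769, 2.1923).
‖u_2‖ = 3.3340, so e_2 = (-0.6806, 0.3230, 0.6576).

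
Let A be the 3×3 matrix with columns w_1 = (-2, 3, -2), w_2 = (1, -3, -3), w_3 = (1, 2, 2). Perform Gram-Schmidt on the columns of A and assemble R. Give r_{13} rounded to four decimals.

w_1 = (-2, 3, -2); ‖w_1‖ = 4.1231, so e_1 = (-0.4851, 0.7276, -0.4851).
r_{13} = e_1·w_3 = 0.0000.

r_{13} = 0.0000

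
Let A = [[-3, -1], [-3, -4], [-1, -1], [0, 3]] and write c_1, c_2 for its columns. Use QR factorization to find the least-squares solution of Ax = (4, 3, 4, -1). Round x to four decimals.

c_1 = (-3, -3, -1, 0); ‖c_1‖ = 4.3589, so e_1 = (-0.6882, -0.6882, -0.2294, 0.0000).
e_1·c_2 = (-0.6882)·(-1) + (-0.6882)·(-4) + (-0.2294)·(-1) + 0.0000·3 = 3.6707.
u_2 = c_2 − 3.6707·e_1 = (1.5263, -1.4737, -0.1579, 3.0000).
‖u_2‖ = 3.6778, so e_2 = (0.4150, -0.4007, -0.0429, 0.8157).
Qᵀb = (-5.7354, -0.5295).
Back-substitute: x_2 = -0.5295/3.6778 = -0.1440.
x_1 = (-5.7354 − 3.6707·(-0.1440))/4.3589 = -1.1946.

x = (-1.1946, -0.1440)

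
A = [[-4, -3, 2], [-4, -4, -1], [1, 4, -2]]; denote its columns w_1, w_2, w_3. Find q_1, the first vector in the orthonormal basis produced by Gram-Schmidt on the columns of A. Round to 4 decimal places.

q_1 = (-0.6963, -0.6963, 0.1741)

w_1 = (-4, -4, 1); ‖w_1‖ = 5.7446, so q_1 = (-0.6963, -0.6963, 0.1741).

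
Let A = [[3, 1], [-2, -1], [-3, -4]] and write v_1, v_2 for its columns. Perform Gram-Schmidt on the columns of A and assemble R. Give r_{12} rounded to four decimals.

r_{12} = 3.6244

v_1 = (3, -2, -3); ‖v_1‖ = 4.6904, so e_1 = (0.6396, -0.4264, -0.6396).
r_{12} = e_1·v_2 = 3.6244.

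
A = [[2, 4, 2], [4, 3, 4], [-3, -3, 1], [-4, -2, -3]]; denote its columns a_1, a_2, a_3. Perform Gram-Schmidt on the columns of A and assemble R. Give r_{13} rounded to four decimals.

e_1 = a_1/‖a_1‖ = (2, 4, -3, -4)/6.7082 = (0.2981, 0.5963, -0.4472, -0.5963).
r_{13} = e_1·a_3 = 4.3231.

r_{13} = 4.3231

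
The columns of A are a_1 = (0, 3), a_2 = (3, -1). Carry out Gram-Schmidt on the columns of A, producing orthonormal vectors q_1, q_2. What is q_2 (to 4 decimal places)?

q_2 = (1.0000, 0.0000)

a_1 = (0, 3); ‖a_1‖ = 3.0000, so q_1 = (0.0000, 1.0000).
q_1·a_2 = 0.0000·3 + 1.0000·(-1) = -1.0000.
u_2 = a_2 + 1.0000·q_1 = (3.0000, 0.0000).
‖u_2‖ = 3.0000, so q_2 = (1.0000, 0.0000).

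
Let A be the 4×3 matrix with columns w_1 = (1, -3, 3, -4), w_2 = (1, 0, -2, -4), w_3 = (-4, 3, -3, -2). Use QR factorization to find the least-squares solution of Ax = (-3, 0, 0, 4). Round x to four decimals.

e_1 = w_1/‖w_1‖ = (1, -3, 3, -4)/5.9161 = (0.1690, -0.5071, 0.5071, -0.6761).
r_{12} = e_1·w_2 = 1.8593.
u_2 = w_2 − 1.8593·e_1 = (0.6857, 0.9429, -2.9429, -2.7429).
‖u_2‖ = 4.1884, so e_2 = (0.1637, 0.2251, -0.7026, -0.6549).
r_{13} = e_1·w_3 = -2.3664; r_{23} = e_2·w_3 = 3.4381.
u_3 = w_3 + 2.3664·e_1 − 3.4381·e_2 = (-4.1629, 1.0261, 0.6156, -1.3485).
‖u_3‖ = 4.5365, so e_3 = (-0.9176, 0.2262, 0.1357, -0.2973).
Qᵀb = (-3.2116, -3.1106, 1.5639).
Back-substitute: x_3 = 1.5639/4.5365 = 0.3447.
x_2 = (-3.1106 − 3.4381·0.3447)/4.1884 = -1.0256.
x_1 = (-3.2116 − 1.8593·(-1.0256) + 2.3664·0.3447)/5.9161 = -0.0826.

x = (-0.0826, -1.0256, 0.3447)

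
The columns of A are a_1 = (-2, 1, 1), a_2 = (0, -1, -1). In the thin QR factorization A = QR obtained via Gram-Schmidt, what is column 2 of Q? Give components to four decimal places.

q_1 = a_1/‖a_1‖ = (-2, 1, 1)/2.4495 = (-0.8165, 0.4082, 0.4082).
r_{12} = q_1·a_2 = -0.8165.
u_2 = a_2 + 0.8165·q_1 = (-0.6667, -0.6667, -0.6667).
‖u_2‖ = 1.1547, so q_2 = (-0.5774, -0.5774, -0.5774).

q_2 = (-0.5774, -0.5774, -0.5774)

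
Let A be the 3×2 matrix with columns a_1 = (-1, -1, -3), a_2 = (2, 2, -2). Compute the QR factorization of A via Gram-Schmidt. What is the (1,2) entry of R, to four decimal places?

a_1 = (-1, -1, -3); ‖a_1‖ = 3.3166, so e_1 = (-0.3015, -0.3015, -0.9045).
r_{12} = e_1·a_2 = 0.6030.

r_{12} = 0.6030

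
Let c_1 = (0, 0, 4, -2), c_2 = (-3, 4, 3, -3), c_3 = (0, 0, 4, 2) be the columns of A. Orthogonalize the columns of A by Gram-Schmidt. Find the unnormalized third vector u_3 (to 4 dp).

u_3 = (-0.5373, 0.7164, 1.4925, 2.9851)

q_1 = c_1/‖c_1‖ = (0, 0, 4, -2)/4.4721 = (0.0000, 0.0000, 0.8944, -0.4472).
r_{12} = q_1·c_2 = 4.0249.
u_2 = c_2 − 4.0249·q_1 = (-3.0000, 4.0000, -0.6000, -1.2000).
‖u_2‖ = 5.1769, so q_2 = (-0.5795, 0.7727, -0.1159, -0.2318).
r_{13} = q_1·c_3 = 2.6833; r_{23} = q_2·c_3 = -0.9272.
u_3 = c_3 − 2.6833·q_1 + 0.9272·q_2 = (-0.5373, 0.7164, 1.4925, 2.9851).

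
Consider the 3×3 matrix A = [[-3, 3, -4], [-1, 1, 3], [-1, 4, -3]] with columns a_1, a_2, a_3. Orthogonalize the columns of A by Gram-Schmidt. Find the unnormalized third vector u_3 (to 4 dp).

e_1 = a_1/‖a_1‖ = (-3, -1, -1)/3.3166 = (-0.9045, -0.3015, -0.3015).
r_{12} = e_1·a_2 = -4.2212.
u_2 = a_2 + 4.2212·e_1 = (-0.8182, -0.2727, 2.7273).
‖u_2‖ = 2.8604, so e_2 = (-0.2860, -0.0953, 0.9535).
r_{13} = e_1·a_3 = 3.6181; r_{23} = e_2·a_3 = -2.0023.
u_3 = a_3 − 3.6181·e_1 + 2.0023·e_2 = (-1.3000, 3.9000, 0.0000).

u_3 = (-1.3000, 3.9000, 0.0000)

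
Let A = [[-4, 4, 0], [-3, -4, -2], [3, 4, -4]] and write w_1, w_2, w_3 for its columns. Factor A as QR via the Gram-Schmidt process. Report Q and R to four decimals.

w_1 = (-4, -3, 3); ‖w_1‖ = 5.8310, so q_1 = (-0.6860, -0.5145, 0.5145).
q_1·w_2 = (-0.6860)·4 + (-0.5145)·(-4) + 0.5145·4 = 1.3720.
u_2 = w_2 − 1.3720·q_1 = (4.9412, -3.2941, 3.2941).
‖u_2‖ = 6.7910, so q_2 = (0.7276, -0.4851, 0.4851).
q_1·w_3 = (-0.6860)·0 + (-0.5145)·(-2) + 0.5145·(-4) = -1.0290; q_2·w_3 = 0.7276·0 + (-0.4851)·(-2) + 0.4851·(-4) = -0.9701.
u_3 = w_3 + 1.0290·q_1 + 0.9701·q_2 = (0.0000, -3.0000, -3.0000).
‖u_3‖ = 4.2426, so q_3 = (0.0000, -0.7071, -0.7071).

Q = [[-0.6860, 0.7276, 0.0000], [-0.5145, -0.4851, -0.7071], [0.5145, 0.4851, -0.7071]], R = [[5.8310, 1.3720, -1.0290], [0.0000, 6.7910, -0.9701], [0.0000, 0.0000, 4.2426]]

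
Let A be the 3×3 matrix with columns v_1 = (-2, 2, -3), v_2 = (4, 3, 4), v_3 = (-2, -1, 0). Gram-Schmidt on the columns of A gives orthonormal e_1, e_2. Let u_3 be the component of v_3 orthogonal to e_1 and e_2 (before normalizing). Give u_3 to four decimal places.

v_1 = (-2, 2, -3); ‖v_1‖ = 4.1231, so e_1 = (-0.4851, 0.4851, -0.7276).
e_1·v_2 = (-0.4851)·4 + 0.4851·3 + (-0.7276)·4 = -3.3955.
u_2 = v_2 + 3.3955·e_1 = (2.3529, 4.6471, 1.5294).
‖u_2‖ = 5.4287, so e_2 = (0.4334, 0.8560, 0.2817).
e_1·v_3 = (-0.4851)·(-2) + 0.4851·(-1) + (-0.7276)·0 = 0.4851; e_2·v_3 = 0.4334·(-2) + 0.8560·(-1) + 0.2817·0 = -1.7229.
u_3 = v_3 − 0.4851·e_1 + 1.7229·e_2 = (-1.0180, 0.2395, 0.8383).

u_3 = (-1.0180, 0.2395, 0.8383)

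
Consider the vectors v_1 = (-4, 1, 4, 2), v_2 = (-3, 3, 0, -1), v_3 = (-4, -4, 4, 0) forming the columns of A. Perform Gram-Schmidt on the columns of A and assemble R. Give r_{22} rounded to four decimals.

v_1 = (-4, 1, 4, 2); ‖v_1‖ = 6.0828, so q_1 = (-0.6576, 0.1644, 0.6576, 0.3288).
q_1·v_2 = (-0.6576)·(-3) + 0.1644·3 + 0.6576·0 + 0.3288·(-1) = 2.1372.
u_2 = v_2 − 2.1372·q_1 = (-1.5946, 2.6486, -1.4054, -1.7027).
r_{22} = ‖u_2‖ = 3.7990.

r_{22} = 3.7990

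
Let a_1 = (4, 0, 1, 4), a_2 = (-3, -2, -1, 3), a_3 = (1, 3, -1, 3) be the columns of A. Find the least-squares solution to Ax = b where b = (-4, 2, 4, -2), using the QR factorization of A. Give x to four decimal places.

a_1 = (4, 0, 1, 4); ‖a_1‖ = 5.7446, so q_1 = (0.6963, 0.0000, 0.1741, 0.6963).
q_1·a_2 = 0.6963·(-3) + 0.0000·(-2) + 0.1741·(-1) + 0.6963·3 = -0.1741.
u_2 = a_2 + 0.1741·q_1 = (-2.8788, -2.0000, -0.9697, 3.1212).
‖u_2‖ = 4.7927, so q_2 = (-0.6007, -0.4173, -0.2023, 0.6512).
q_1·a_3 = 0.6963·1 + 0.0000·3 + 0.1741·(-1) + 0.6963·3 = 2.6112; q_2·a_3 = (-0.6007)·1 + (-0.4173)·3 + (-0.2023)·(-1) + 0.6512·3 = 0.3035.
u_3 = a_3 − 2.6112·q_1 − 0.3035·q_2 = (-0.6359, 3.1266, -1.3931, 0.9842).
‖u_3‖ = 3.6180, so q_3 = (-0.1758, 0.8642, -0.3851, 0.2720).
Qᵀb = (-3.4816, -0.5438, 0.3471).
Back-substitute: x_3 = 0.3471/3.6180 = 0.0959.
x_2 = (-0.5438 − 0.3035·0.0959)/4.7927 = -0.1195.
x_1 = (-3.4816 + 0.1741·(-0.1195) − 2.6112·0.0959)/5.7446 = -0.6533.

x = (-0.6533, -0.1195, 0.0959)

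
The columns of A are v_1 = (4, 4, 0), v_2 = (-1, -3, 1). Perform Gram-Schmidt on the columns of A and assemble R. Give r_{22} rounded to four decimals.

v_1 = (4, 4, 0); ‖v_1‖ = 5.6569, so e_1 = (0.7071, 0.7071, 0.0000).
e_1·v_2 = 0.7071·(-1) + 0.7071·(-3) + 0.0000·1 = -2.8284.
u_2 = v_2 + 2.8284·e_1 = (1.0000, -1.0000, 1.0000).
r_{22} = ‖u_2‖ = 1.7321.

r_{22} = 1.7321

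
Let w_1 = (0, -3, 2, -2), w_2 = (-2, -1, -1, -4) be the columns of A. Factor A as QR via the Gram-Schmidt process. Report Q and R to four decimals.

Q = [[0.0000, -0.4817], [-0.7276, 0.1417], [0.4851, -0.4959], [-0.4851, -0.7085]], R = [[4.1231, 2.1828], [0.0000, 4.1515]]

w_1 = (0, -3, 2, -2); ‖w_1‖ = 4.1231, so q_1 = (0.0000, -0.7276, 0.4851, -0.4851).
q_1·w_2 = 0.0000·(-2) + (-0.7276)·(-1) + 0.4851·(-1) + (-0.4851)·(-4) = 2.1828.
u_2 = w_2 − 2.1828·q_1 = (-2.0000, 0.5882, -2.0588, -2.9412).
‖u_2‖ = 4.1515, so q_2 = (-0.4817, 0.1417, -0.4959, -0.7085).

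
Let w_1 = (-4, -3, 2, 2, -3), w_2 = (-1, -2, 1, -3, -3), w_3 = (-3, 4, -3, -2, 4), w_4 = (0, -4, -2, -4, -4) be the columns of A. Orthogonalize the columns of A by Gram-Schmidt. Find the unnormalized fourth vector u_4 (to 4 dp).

u_4 = (0.1548, -1.6920, -3.1144, 0.3773, -0.3391)

w_1 = (-4, -3, 2, 2, -3); ‖w_1‖ = 6.4807, so e_1 = (-0.6172, -0.4629, 0.3086, 0.3086, -0.4629).
e_1·w_2 = (-0.6172)·(-1) + (-0.4629)·(-2) + 0.3086·1 + 0.3086·(-3) + (-0.4629)·(-3) = 2.3146.
u_2 = w_2 − 2.3146·e_1 = (0.4286, -0.9286, 0.2857, -3.7143, -1.9286).
‖u_2‖ = 4.3177, so e_2 = (0.0993, -0.2151, 0.0662, -0.8602, -0.4467).
e_1·w_3 = (-0.6172)·(-3) + (-0.4629)·4 + 0.3086·(-3) + 0.3086·(-2) + (-0.4629)·4 = -3.3947; e_2·w_3 = 0.0993·(-3) + (-0.2151)·4 + 0.0662·(-3) + (-0.8602)·(-2) + (-0.4467)·4 = -1.4227.
u_3 = w_3 + 3.3947·e_1 + 1.4227·e_2 = (-4.9540, 2.1226, -1.8582, -2.1762, 1.7931).
‖u_3‖ = 6.3602, so e_3 = (-0.7789, 0.3337, -0.2922, -0.3422, 0.2819).
e_1·w_4 = (-0.6172)·0 + (-0.4629)·(-4) + 0.3086·(-2) + 0.3086·(-4) + (-0.4629)·(-4) = 1.8516; e_2·w_4 = 0.0993·0 + (-0.2151)·(-4) + 0.0662·(-2) + (-0.8602)·(-4) + (-0.4467)·(-4) = 5.9555; e_3·w_4 = (-0.7789)·0 + 0.3337·(-4) + (-0.2922)·(-2) + (-0.3422)·(-4) + 0.2819·(-4) = -0.5096.
u_4 = w_4 − 1.8516·e_1 − 5.9555·e_2 + 0.5096·e_3 = (0.1548, -1.6920, -3.1144, 0.3773, -0.3391).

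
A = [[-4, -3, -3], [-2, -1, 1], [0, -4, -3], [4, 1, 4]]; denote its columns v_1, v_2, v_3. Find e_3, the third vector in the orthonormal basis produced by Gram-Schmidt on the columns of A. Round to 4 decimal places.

e_3 = (0.1622, 0.7931, -0.1802, 0.5588)

v_1 = (-4, -2, 0, 4); ‖v_1‖ = 6.0000, so e_1 = (-0.6667, -0.3333, 0.0000, 0.6667).
e_1·v_2 = (-0.6667)·(-3) + (-0.3333)·(-1) + 0.0000·(-4) + 0.6667·1 = 3.0000.
u_2 = v_2 − 3.0000·e_1 = (-1.0000, 0.0000, -4.0000, -1.0000).
‖u_2‖ = 4.2426, so e_2 = (-0.2357, 0.0000, -0.9428, -0.2357).
e_1·v_3 = (-0.6667)·(-3) + (-0.3333)·1 + 0.0000·(-3) + 0.6667·4 = 4.3333; e_2·v_3 = (-0.2357)·(-3) + 0.0000·1 + (-0.9428)·(-3) + (-0.2357)·4 = 2.5927.
u_3 = v_3 − 4.3333·e_1 − 2.5927·e_2 = (0.5000, 2.4444, -0.5556, 1.7222).
‖u_3‖ = 3.0822, so e_3 = (0.1622, 0.7931, -0.1802, 0.5588).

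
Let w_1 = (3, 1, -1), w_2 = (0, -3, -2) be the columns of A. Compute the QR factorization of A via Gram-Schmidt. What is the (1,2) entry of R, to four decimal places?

w_1 = (3, 1, -1); ‖w_1‖ = 3.3166, so q_1 = (0.9045, 0.3015, -0.3015).
r_{12} = q_1·w_2 = -0.3015.

r_{12} = -0.3015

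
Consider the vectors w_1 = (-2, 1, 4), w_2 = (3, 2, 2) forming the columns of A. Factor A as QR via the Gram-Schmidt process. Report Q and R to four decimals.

Q = [[-0.4364, 0.8390], [0.2182, 0.4491], [0.8729, 0.3072]], R = [[4.5826, 0.8729], [0.0000, 4.0297]]

w_1 = (-2, 1, 4); ‖w_1‖ = 4.5826, so e_1 = (-0.4364, 0.2182, 0.8729).
e_1·w_2 = (-0.4364)·3 + 0.2182·2 + 0.8729·2 = 0.8729.
u_2 = w_2 − 0.8729·e_1 = (3.3810, 1.8095, 1.2381).
‖u_2‖ = 4.0297, so e_2 = (0.8390, 0.4491, 0.3072).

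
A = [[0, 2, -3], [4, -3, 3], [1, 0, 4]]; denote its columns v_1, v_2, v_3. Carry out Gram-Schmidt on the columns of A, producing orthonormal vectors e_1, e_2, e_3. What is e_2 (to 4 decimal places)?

e_2 = (0.9397, -0.0829, 0.3317)

v_1 = (0, 4, 1); ‖v_1‖ = 4.1231, so e_1 = (0.0000, 0.9701, 0.2425).
e_1·v_2 = 0.0000·2 + 0.9701·(-3) + 0.2425·0 = -2.9104.
u_2 = v_2 + 2.9104·e_1 = (2.0000, -0.1765, 0.7059).
‖u_2‖ = 2.1282, so e_2 = (0.9397, -0.0829, 0.3317).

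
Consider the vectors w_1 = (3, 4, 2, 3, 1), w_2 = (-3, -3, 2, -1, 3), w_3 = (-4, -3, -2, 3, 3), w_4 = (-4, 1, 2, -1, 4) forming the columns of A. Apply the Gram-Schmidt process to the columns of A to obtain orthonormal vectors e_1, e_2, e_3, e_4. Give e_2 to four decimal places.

w_1 = (3, 4, 2, 3, 1); ‖w_1‖ = 6.2450, so e_1 = (0.4804, 0.6405, 0.3203, 0.4804, 0.1601).
e_1·w_2 = 0.4804·(-3) + 0.6405·(-3) + 0.3203·2 + 0.4804·(-1) + 0.1601·3 = -2.7222.
u_2 = w_2 + 2.7222·e_1 = (-1.6923, -1.2564, 2.8718, 0.3077, 3.4359).
‖u_2‖ = 4.9588, so e_2 = (-0.3413, -0.2534, 0.5791, 0.0620, 0.6929).

e_2 = (-0.3413, -0.2534, 0.5791, 0.0620, 0.6929)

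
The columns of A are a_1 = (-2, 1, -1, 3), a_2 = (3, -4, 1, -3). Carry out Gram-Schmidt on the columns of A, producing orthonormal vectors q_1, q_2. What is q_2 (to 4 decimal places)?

q_2 = (0.1155, -0.9238, -0.1155, 0.3464)

a_1 = (-2, 1, -1, 3); ‖a_1‖ = 3.8730, so q_1 = (-0.5164, 0.2582, -0.2582, 0.7746).
q_1·a_2 = (-0.5164)·3 + 0.2582·(-4) + (-0.2582)·1 + 0.7746·(-3) = -5.1640.
u_2 = a_2 + 5.1640·q_1 = (0.3333, -2.6667, -0.3333, 1.0000).
‖u_2‖ = 2.8868, so q_2 = (0.1155, -0.9238, -0.1155, 0.3464).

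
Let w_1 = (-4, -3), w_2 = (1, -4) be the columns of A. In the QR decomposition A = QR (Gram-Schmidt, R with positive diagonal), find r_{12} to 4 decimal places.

r_{12} = 1.6000

w_1 = (-4, -3); ‖w_1‖ = 5.0000, so q_1 = (-0.8000, -0.6000).
r_{12} = q_1·w_2 = 1.6000.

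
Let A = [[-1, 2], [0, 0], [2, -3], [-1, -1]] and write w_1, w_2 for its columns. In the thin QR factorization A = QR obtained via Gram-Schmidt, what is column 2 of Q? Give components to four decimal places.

q_2 = (0.3450, 0.0000, -0.2760, -0.8971)

w_1 = (-1, 0, 2, -1); ‖w_1‖ = 2.4495, so q_1 = (-0.4082, 0.0000, 0.8165, -0.4082).
q_1·w_2 = (-0.4082)·2 + 0.0000·0 + 0.8165·(-3) + (-0.4082)·(-1) = -2.8577.
u_2 = w_2 + 2.8577·q_1 = (0.8333, 0.0000, -0.6667, -2.1667).
‖u_2‖ = 2.4152, so q_2 = (0.3450, 0.0000, -0.2760, -0.8971).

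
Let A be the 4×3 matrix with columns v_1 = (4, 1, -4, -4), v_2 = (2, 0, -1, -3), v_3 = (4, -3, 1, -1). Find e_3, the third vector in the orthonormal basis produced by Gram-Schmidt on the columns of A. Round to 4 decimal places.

e_3 = (0.6833, -0.5882, 0.1211, 0.4152)

v_1 = (4, 1, -4, -4); ‖v_1‖ = 7.0000, so e_1 = (0.5714, 0.1429, -0.5714, -0.5714).
e_1·v_2 = 0.5714·2 + 0.1429·0 + (-0.5714)·(-1) + (-0.5714)·(-3) = 3.4286.
u_2 = v_2 − 3.4286·e_1 = (0.0408, -0.4898, 0.9592, -1.0408).
‖u_2‖ = 1.4983, so e_2 = (0.0272, -0.3269, 0.6402, -0.6947).
e_1·v_3 = 0.5714·4 + 0.1429·(-3) + (-0.5714)·1 + (-0.5714)·(-1) = 1.8571; e_2·v_3 = 0.0272·4 + (-0.3269)·(-3) + 0.6402·1 + (-0.6947)·(-1) = 2.4245.
u_3 = v_3 − 1.8571·e_1 − 2.4245·e_2 = (2.8727, -2.4727, 0.5091, 1.7455).
‖u_3‖ = 4.2039, so e_3 = (0.6833, -0.5882, 0.1211, 0.4152).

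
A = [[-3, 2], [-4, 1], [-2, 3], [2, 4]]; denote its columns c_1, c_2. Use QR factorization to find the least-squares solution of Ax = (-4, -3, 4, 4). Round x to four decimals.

c_1 = (-3, -4, -2, 2); ‖c_1‖ = 5.7446, so q_1 = (-0.5222, -0.6963, -0.3482, 0.3482).
q_1·c_2 = (-0.5222)·2 + (-0.6963)·1 + (-0.3482)·3 + 0.3482·4 = -1.3926.
u_2 = c_2 + 1.3926·q_1 = (1.2727, 0.0303, 2.5152, 4.4848).
‖u_2‖ = 5.2972, so q_2 = (0.2403, 0.0057, 0.4748, 0.8466).
Qᵀb = (4.1779, 4.3076).
Back-substitute: x_2 = 4.3076/5.2972 = 0.8132.
x_1 = (4.1779 + 1.3926·0.8132)/5.7446 = 0.9244.

x = (0.9244, 0.8132)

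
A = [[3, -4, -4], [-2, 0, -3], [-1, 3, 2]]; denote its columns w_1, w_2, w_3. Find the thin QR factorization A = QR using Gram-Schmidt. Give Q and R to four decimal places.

Q = [[0.8018, -0.2630, -0.5367], [-0.5345, -0.7171, -0.4472], [-0.2673, 0.6454, -0.7155]], R = [[3.7417, -4.0089, -2.1381], [0.0000, 2.9881, 4.4941], [0.0000, 0.0000, 2.0572]]

w_1 = (3, -2, -1); ‖w_1‖ = 3.7417, so e_1 = (0.8018, -0.5345, -0.2673).
e_1·w_2 = 0.8018·(-4) + (-0.5345)·0 + (-0.2673)·3 = -4.0089.
u_2 = w_2 + 4.0089·e_1 = (-0.7857, -2.1429, 1.9286).
‖u_2‖ = 2.9881, so e_2 = (-0.2630, -0.7171, 0.6454).
e_1·w_3 = 0.8018·(-4) + (-0.5345)·(-3) + (-0.2673)·2 = -2.1381; e_2·w_3 = (-0.2630)·(-4) + (-0.7171)·(-3) + 0.6454·2 = 4.4941.
u_3 = w_3 + 2.1381·e_1 − 4.4941·e_2 = (-1.1040, -0.9200, -1.4720).
‖u_3‖ = 2.0572, so e_3 = (-0.5367, -0.4472, -0.7155).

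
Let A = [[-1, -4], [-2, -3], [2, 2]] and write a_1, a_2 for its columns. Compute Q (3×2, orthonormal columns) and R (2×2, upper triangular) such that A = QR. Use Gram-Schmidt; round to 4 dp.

Q = [[-0.3333, -0.9096], [-0.6667, 0.0413], [0.6667, -0.4134]], R = [[3.0000, 4.6667], [0.0000, 2.6874]]

q_1 = a_1/‖a_1‖ = (-1, -2, 2)/3.0000 = (-0.3333, -0.6667, 0.6667).
r_{12} = q_1·a_2 = 4.6667.
u_2 = a_2 − 4.6667·q_1 = (-2.4444, 0.1111, -1.1111).
‖u_2‖ = 2.6874, so q_2 = (-0.9096, 0.0413, -0.4134).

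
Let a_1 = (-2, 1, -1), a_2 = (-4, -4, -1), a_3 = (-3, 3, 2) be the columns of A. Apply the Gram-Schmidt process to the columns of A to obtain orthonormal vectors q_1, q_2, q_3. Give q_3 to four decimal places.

q_3 = (-0.3801, 0.1521, 0.9123)

a_1 = (-2, 1, -1); ‖a_1‖ = 2.4495, so q_1 = (-0.8165, 0.4082, -0.4082).
q_1·a_2 = (-0.8165)·(-4) + 0.4082·(-4) + (-0.4082)·(-1) = 2.0412.
u_2 = a_2 − 2.0412·q_1 = (-2.3333, -4.8333, -0.1667).
‖u_2‖ = 5.3697, so q_2 = (-0.4345, -0.9001, -0.0310).
q_1·a_3 = (-0.8165)·(-3) + 0.4082·3 + (-0.4082)·2 = 2.8577; q_2·a_3 = (-0.4345)·(-3) + (-0.9001)·3 + (-0.0310)·2 = -1.4588.
u_3 = a_3 − 2.8577·q_1 + 1.4588·q_2 = (-1.3006, 0.5202, 3.1214).
‖u_3‖ = 3.4213, so q_3 = (-0.3801, 0.1521, 0.9123).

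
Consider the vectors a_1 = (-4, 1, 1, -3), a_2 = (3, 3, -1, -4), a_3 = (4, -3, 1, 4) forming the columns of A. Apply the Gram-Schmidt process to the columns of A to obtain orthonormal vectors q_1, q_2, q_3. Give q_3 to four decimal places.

q_3 = (0.3093, -0.4158, 0.8075, -0.2818)

a_1 = (-4, 1, 1, -3); ‖a_1‖ = 5.1962, so q_1 = (-0.7698, 0.1925, 0.1925, -0.5774).
q_1·a_2 = (-0.7698)·3 + 0.1925·3 + 0.1925·(-1) + (-0.5774)·(-4) = 0.3849.
u_2 = a_2 − 0.3849·q_1 = (3.2963, 2.9259, -1.0741, -3.7778).
‖u_2‖ = 5.9035, so q_2 = (0.5584, 0.4956, -0.1819, -0.6399).
q_1·a_3 = (-0.7698)·4 + 0.1925·(-3) + 0.1925·1 + (-0.5774)·4 = -5.7735; q_2·a_3 = 0.5584·4 + 0.4956·(-3) + (-0.1819)·1 + (-0.6399)·4 = -1.9950.
u_3 = a_3 + 5.7735·q_1 + 1.9950·q_2 = (0.6695, -0.9001, 1.7481, -0.6100).
‖u_3‖ = 2.1648, so q_3 = (0.3093, -0.4158, 0.8075, -0.2818).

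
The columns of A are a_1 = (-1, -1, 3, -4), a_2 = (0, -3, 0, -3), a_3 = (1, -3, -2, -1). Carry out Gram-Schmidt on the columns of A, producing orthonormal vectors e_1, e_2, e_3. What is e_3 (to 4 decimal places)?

e_1 = a_1/‖a_1‖ = (-1, -1, 3, -4)/5.1962 = (-0.1925, -0.1925, 0.5774, -0.7698).
r_{12} = e_1·a_2 = 2.8868.
u_2 = a_2 − 2.8868·e_1 = (0.5556, -2.4444, -1.6667, -0.7778).
‖u_2‖ = 3.1091, so e_2 = (0.1787, -0.7862, -0.5361, -0.2502).
r_{13} = e_1·a_3 = 0.0000; r_{23} = e_2·a_3 = 3.8596.
u_3 = a_3 − 0.0000·e_1 − 3.8596·e_2 = (0.3103, 0.0345, 0.0690, -0.0345).
‖u_3‖ = 0.3216, so e_3 = (0.9649, 0.1072, 0.2144, -0.1072).

e_3 = (0.9649, 0.1072, 0.2144, -0.1072)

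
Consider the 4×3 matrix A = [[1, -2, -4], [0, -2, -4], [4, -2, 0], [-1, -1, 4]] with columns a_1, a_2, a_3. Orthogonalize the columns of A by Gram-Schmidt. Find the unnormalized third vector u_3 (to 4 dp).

a_1 = (1, 0, 4, -1); ‖a_1‖ = 4.2426, so q_1 = (0.2357, 0.0000, 0.9428, -0.2357).
q_1·a_2 = 0.2357·(-2) + 0.0000·(-2) + 0.9428·(-2) + (-0.2357)·(-1) = -2.1213.
u_2 = a_2 + 2.1213·q_1 = (-1.5000, -2.0000, 0.0000, -1.5000).
‖u_2‖ = 2.9155, so q_2 = (-0.5145, -0.6860, 0.0000, -0.5145).
q_1·a_3 = 0.2357·(-4) + 0.0000·(-4) + 0.9428·0 + (-0.2357)·4 = -1.8856; q_2·a_3 = (-0.5145)·(-4) + (-0.6860)·(-4) + 0.0000·0 + (-0.5145)·4 = 2.7440.
u_3 = a_3 + 1.8856·q_1 − 2.7440·q_2 = (-2.1438, -2.1176, 1.7778, 4.9673).

u_3 = (-2.1438, -2.1176, 1.7778, 4.9673)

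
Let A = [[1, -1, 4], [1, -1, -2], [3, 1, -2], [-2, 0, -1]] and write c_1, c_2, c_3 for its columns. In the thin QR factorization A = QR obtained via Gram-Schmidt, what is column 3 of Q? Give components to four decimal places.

q_3 = (0.6155, -0.7385, -0.1231, -0.2462)

q_1 = c_1/‖c_1‖ = (1, 1, 3, -2)/3.8730 = (0.2582, 0.2582, 0.7746, -0.5164).
r_{12} = q_1·c_2 = 0.2582.
u_2 = c_2 − 0.2582·q_1 = (-1.0667, -1.0667, 0.8000, 0.1333).
‖u_2‖ = 1.7127, so q_2 = (-0.6228, -0.6228, 0.4671, 0.0778).
r_{13} = q_1·c_3 = -0.5164; r_{23} = q_2·c_3 = -2.2576.
u_3 = c_3 + 0.5164·q_1 + 2.2576·q_2 = (2.7273, -3.2727, -0.5455, -1.0909).
‖u_3‖ = 4.4313, so q_3 = (0.6155, -0.7385, -0.1231, -0.2462).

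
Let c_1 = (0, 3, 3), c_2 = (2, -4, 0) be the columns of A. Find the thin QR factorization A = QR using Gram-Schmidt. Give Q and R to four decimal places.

e_1 = c_1/‖c_1‖ = (0, 3, 3)/4.2426 = (0.0000, 0.7071, 0.7071).
r_{12} = e_1·c_2 = -2.8284.
u_2 = c_2 + 2.8284·e_1 = (2.0000, -2.0000, 2.0000).
‖u_2‖ = 3.4641, so e_2 = (0.5774, -0.5774, 0.5774).

Q = [[0.0000, 0.5774], [0.7071, -0.5774], [0.7071, 0.5774]], R = [[4.2426, -2.8284], [0.0000, 3.4641]]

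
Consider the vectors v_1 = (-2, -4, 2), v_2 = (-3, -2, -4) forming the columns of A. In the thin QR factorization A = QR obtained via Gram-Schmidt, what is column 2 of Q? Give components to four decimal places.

q_2 = (-0.4767, -0.1907, -0.8581)

q_1 = v_1/‖v_1‖ = (-2, -4, 2)/4.8990 = (-0.4082, -0.8165, 0.4082).
r_{12} = q_1·v_2 = 1.2247.
u_2 = v_2 − 1.2247·q_1 = (-2.5000, -1.0000, -4.5000).
‖u_2‖ = 5.2440, so q_2 = (-0.4767, -0.1907, -0.8581).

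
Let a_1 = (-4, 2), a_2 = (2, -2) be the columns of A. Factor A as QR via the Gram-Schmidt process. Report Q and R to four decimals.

e_1 = a_1/‖a_1‖ = (-4, 2)/4.4721 = (-0.8944, 0.4472).
r_{12} = e_1·a_2 = -2.6833.
u_2 = a_2 + 2.6833·e_1 = (-0.4000, -0.8000).
‖u_2‖ = 0.8944, so e_2 = (-0.4472, -0.8944).

Q = [[-0.8944, -0.4472], [0.4472, -0.8944]], R = [[4.4721, -2.6833], [0.0000, 0.8944]]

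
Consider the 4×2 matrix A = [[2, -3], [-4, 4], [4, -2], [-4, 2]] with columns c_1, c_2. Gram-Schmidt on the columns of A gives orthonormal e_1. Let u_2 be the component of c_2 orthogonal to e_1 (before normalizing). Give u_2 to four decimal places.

c_1 = (2, -4, 4, -4); ‖c_1‖ = 7.2111, so e_1 = (0.2774, -0.5547, 0.5547, -0.5547).
e_1·c_2 = 0.2774·(-3) + (-0.5547)·4 + 0.5547·(-2) + (-0.5547)·2 = -5.2697.
u_2 = c_2 + 5.2697·e_1 = (-1.5385, 1.0769, 0.9231, -0.9231).

u_2 = (-1.5385, 1.0769, 0.9231, -0.9231)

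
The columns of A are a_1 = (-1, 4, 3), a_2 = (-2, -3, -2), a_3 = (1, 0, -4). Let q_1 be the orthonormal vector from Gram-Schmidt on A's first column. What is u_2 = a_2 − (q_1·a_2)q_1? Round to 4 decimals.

q_1 = a_1/‖a_1‖ = (-1, 4, 3)/5.0990 = (-0.1961, 0.7845, 0.5883).
r_{12} = q_1·a_2 = -3.1379.
u_2 = a_2 + 3.1379·q_1 = (-2.6154, -0.5385, -0.1538).

u_2 = (-2.6154, -0.5385, -0.1538)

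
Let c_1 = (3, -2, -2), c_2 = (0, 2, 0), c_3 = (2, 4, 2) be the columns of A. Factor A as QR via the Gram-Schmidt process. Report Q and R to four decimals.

e_1 = c_1/‖c_1‖ = (3, -2, -2)/4.1231 = (0.7276, -0.4851, -0.4851).
r_{12} = e_1·c_2 = -0.9701.
u_2 = c_2 + 0.9701·e_1 = (0.7059, 1.5294, -0.4706).
‖u_2‖ = 1.7489, so e_2 = (0.4036, 0.8745, -0.2691).
r_{13} = e_1·c_3 = -1.4552; r_{23} = e_2·c_3 = 3.7670.
u_3 = c_3 + 1.4552·e_1 − 3.7670·e_2 = (1.5385, 0.0000, 2.3077).
‖u_3‖ = 2.7735, so e_3 = (0.5547, 0.0000, 0.8321).

Q = [[0.7276, 0.4036, 0.5547], [-0.4851, 0.8745, 0.0000], [-0.4851, -0.2691, 0.8321]], R = [[4.1231, -0.9701, -1.4552], [0.0000, 1.7489, 3.7670], [0.0000, 0.0000, 2.7735]]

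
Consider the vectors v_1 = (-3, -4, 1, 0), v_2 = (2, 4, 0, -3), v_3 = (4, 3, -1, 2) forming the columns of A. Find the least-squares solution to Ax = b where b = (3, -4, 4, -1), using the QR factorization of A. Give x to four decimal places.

v_1 = (-3, -4, 1, 0); ‖v_1‖ = 5.0990, so e_1 = (-0.5883, -0.7845, 0.1961, 0.0000).
e_1·v_2 = (-0.5883)·2 + (-0.7845)·4 + 0.1961·0 + 0.0000·(-3) = -4.3146.
u_2 = v_2 + 4.3146·e_1 = (-0.5385, 0.6154, 0.8462, -3.0000).
‖u_2‖ = 3.2225, so e_2 = (-0.1671, 0.1910, 0.2626, -0.9309).
e_1·v_3 = (-0.5883)·4 + (-0.7845)·3 + 0.1961·(-1) + 0.0000·2 = -4.9029; e_2·v_3 = (-0.1671)·4 + 0.1910·3 + 0.2626·(-1) + (-0.9309)·2 = -2.2200.
u_3 = v_3 + 4.9029·e_1 + 2.2200·e_2 = (0.7444, -0.4222, 0.5444, -0.0667).
‖u_3‖ = 1.0165, so e_3 = (0.7323, -0.4154, 0.5356, -0.0656).
Qᵀb = (2.1573, 0.7161, 6.0664).
Back-substitute: x_3 = 6.0664/1.0165 = 5.9677.
x_2 = (0.7161 + 2.2200·5.9677)/3.2225 = 4.3333.
x_1 = (2.1573 + 4.3146·4.3333 + 4.9029·5.9677)/5.0990 = 9.8280.

x = (9.8280, 4.3333, 5.9677)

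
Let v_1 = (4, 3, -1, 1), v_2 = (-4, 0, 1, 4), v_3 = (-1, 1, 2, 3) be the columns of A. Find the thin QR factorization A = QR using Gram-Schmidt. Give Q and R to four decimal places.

Q = [[0.7698, -0.4011, 0.2333], [0.5774, 0.2793, 0.0163], [-0.1925, 0.1003, 0.9722], [0.1925, 0.8666, -0.0098]], R = [[5.1962, -2.5019, 0.0000], [0.0000, 5.1711, 3.4809], [0.0000, 0.0000, 1.6981]]

q_1 = v_1/‖v_1‖ = (4, 3, -1, 1)/5.1962 = (0.7698, 0.5774, -0.1925, 0.1925).
r_{12} = q_1·v_2 = -2.5019.
u_2 = v_2 + 2.5019·q_1 = (-2.0741, 1.4444, 0.5185, 4.4815).
‖u_2‖ = 5.1711, so q_2 = (-0.4011, 0.2793, 0.1003, 0.8666).
r_{13} = q_1·v_3 = 0.0000; r_{23} = q_2·v_3 = 3.4809.
u_3 = v_3 + 0.0000·q_1 − 3.4809·q_2 = (0.3961, 0.0277, 1.6510, -0.0166).
‖u_3‖ = 1.6981, so q_3 = (0.2333, 0.0163, 0.9722, -0.0098).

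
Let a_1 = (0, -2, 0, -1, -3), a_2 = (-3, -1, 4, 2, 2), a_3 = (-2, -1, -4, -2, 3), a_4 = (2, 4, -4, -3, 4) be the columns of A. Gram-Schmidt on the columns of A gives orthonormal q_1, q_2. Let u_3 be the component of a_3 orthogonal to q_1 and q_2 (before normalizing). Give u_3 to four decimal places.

a_1 = (0, -2, 0, -1, -3); ‖a_1‖ = 3.7417, so q_1 = (0.0000, -0.5345, 0.0000, -0.2673, -0.8018).
q_1·a_2 = 0.0000·(-3) + (-0.5345)·(-1) + 0.0000·4 + (-0.2673)·2 + (-0.8018)·2 = -1.6036.
u_2 = a_2 + 1.6036·q_1 = (-3.0000, -1.8571, 4.0000, 1.5714, 0.7143).
‖u_2‖ = 5.6061, so q_2 = (-0.5351, -0.3313, 0.7135, 0.2803, 0.1274).
q_1·a_3 = 0.0000·(-2) + (-0.5345)·(-1) + 0.0000·(-4) + (-0.2673)·(-2) + (-0.8018)·3 = -1.3363; q_2·a_3 = (-0.5351)·(-2) + (-0.3313)·(-1) + 0.7135·(-4) + 0.2803·(-2) + 0.1274·3 = -1.6309.
u_3 = a_3 + 1.3363·q_1 + 1.6309·q_2 = (-2.8727, -2.2545, -2.8364, -1.9000, 2.1364).

u_3 = (-2.8727, -2.2545, -2.8364, -1.9000, 2.1364)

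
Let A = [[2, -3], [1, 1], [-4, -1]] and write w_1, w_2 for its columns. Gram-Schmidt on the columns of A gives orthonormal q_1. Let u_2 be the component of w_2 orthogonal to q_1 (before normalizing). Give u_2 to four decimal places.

q_1 = w_1/‖w_1‖ = (2, 1, -4)/4.5826 = (0.4364, 0.2182, -0.8729).
r_{12} = q_1·w_2 = -0.2182.
u_2 = w_2 + 0.2182·q_1 = (-2.9048, 1.0476, -1.1905).

u_2 = (-2.9048, 1.0476, -1.1905)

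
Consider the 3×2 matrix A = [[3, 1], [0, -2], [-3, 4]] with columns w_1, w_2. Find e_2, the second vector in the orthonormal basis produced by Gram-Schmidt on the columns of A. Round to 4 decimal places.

e_2 = (0.6155, -0.4924, 0.6155)

w_1 = (3, 0, -3); ‖w_1‖ = 4.2426, so e_1 = (0.7071, 0.0000, -0.7071).
e_1·w_2 = 0.7071·1 + 0.0000·(-2) + (-0.7071)·4 = -2.1213.
u_2 = w_2 + 2.1213·e_1 = (2.5000, -2.0000, 2.5000).
‖u_2‖ = 4.0620, so e_2 = (0.6155, -0.4924, 0.6155).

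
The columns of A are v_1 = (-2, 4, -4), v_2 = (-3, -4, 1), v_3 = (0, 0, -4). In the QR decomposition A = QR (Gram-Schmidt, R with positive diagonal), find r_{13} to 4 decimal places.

v_1 = (-2, 4, -4); ‖v_1‖ = 6.0000, so e_1 = (-0.3333, 0.6667, -0.6667).
r_{13} = e_1·v_3 = 2.6667.

r_{13} = 2.6667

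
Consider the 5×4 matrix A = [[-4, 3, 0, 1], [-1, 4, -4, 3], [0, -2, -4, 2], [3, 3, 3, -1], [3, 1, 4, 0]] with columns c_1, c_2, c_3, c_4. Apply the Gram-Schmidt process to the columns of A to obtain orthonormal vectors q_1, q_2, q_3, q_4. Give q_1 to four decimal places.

q_1 = (-0.6761, -0.1690, 0.0000, 0.5071, 0.5071)

q_1 = c_1/‖c_1‖ = (-4, -1, 0, 3, 3)/5.9161 = (-0.6761, -0.1690, 0.0000, 0.5071, 0.5071).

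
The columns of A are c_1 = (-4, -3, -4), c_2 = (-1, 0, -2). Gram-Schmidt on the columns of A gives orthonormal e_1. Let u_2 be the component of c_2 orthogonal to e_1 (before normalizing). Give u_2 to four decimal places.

u_2 = (0.1707, 0.8780, -0.8293)

e_1 = c_1/‖c_1‖ = (-4, -3, -4)/6.4031 = (-0.6247, -0.4685, -0.6247).
r_{12} = e_1·c_2 = 1.8741.
u_2 = c_2 − 1.8741·e_1 = (0.1707, 0.8780, -0.8293).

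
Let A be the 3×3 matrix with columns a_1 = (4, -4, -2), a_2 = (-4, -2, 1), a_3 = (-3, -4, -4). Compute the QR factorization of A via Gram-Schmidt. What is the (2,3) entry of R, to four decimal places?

r_{23} = 4.5290

q_1 = a_1/‖a_1‖ = (4, -4, -2)/6.0000 = (0.6667, -0.6667, -0.3333).
r_{12} = q_1·a_2 = -1.6667.
u_2 = a_2 + 1.6667·q_1 = (-2.8889, -3.1111, 0.4444).
‖u_2‖ = 4.2687, so q_2 = (-0.6768, -0.7288, 0.1041).
r_{23} = q_2·a_3 = 4.5290.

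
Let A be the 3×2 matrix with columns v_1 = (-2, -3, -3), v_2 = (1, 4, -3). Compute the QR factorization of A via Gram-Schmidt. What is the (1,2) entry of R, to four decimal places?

e_1 = v_1/‖v_1‖ = (-2, -3, -3)/4.6904 = (-0.4264, -0.6396, -0.6396).
r_{12} = e_1·v_2 = -1.0660.

r_{12} = -1.0660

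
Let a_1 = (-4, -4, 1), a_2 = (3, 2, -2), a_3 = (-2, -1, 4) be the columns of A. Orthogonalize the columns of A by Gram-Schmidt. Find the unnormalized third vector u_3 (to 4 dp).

u_3 = (0.7013, -0.5844, 0.4675)

a_1 = (-4, -4, 1); ‖a_1‖ = 5.7446, so q_1 = (-0.6963, -0.6963, 0.1741).
q_1·a_2 = (-0.6963)·3 + (-0.6963)·2 + 0.1741·(-2) = -3.8297.
u_2 = a_2 + 3.8297·q_1 = (0.3333, -0.6667, -1.3333).
‖u_2‖ = 1.5275, so q_2 = (0.2182, -0.4364, -0.8729).
q_1·a_3 = (-0.6963)·(-2) + (-0.6963)·(-1) + 0.1741·4 = 2.7852; q_2·a_3 = 0.2182·(-2) + (-0.4364)·(-1) + (-0.8729)·4 = -3.4915.
u_3 = a_3 − 2.7852·q_1 + 3.4915·q_2 = (0.7013, -0.5844, 0.4675).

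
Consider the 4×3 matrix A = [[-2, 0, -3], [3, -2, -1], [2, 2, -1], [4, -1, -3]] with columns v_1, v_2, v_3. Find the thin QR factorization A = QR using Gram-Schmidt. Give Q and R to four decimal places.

Q = [[-0.3482, -0.1293, -0.8994], [0.5222, -0.5172, 0.0457], [0.3482, 0.8405, -0.1570], [0.6963, -0.0970, -0.4054]], R = [[5.7446, -1.0445, -1.9149], [0.0000, 2.8123, 0.3556], [0.0000, 0.0000, 4.0258]]

v_1 = (-2, 3, 2, 4); ‖v_1‖ = 5.7446, so e_1 = (-0.3482, 0.5222, 0.3482, 0.6963).
e_1·v_2 = (-0.3482)·0 + 0.5222·(-2) + 0.3482·2 + 0.6963·(-1) = -1.0445.
u_2 = v_2 + 1.0445·e_1 = (-0.3636, -1.4545, 2.3636, -0.2727).
‖u_2‖ = 2.8123, so e_2 = (-0.1293, -0.5172, 0.8405, -0.0970).
e_1·v_3 = (-0.3482)·(-3) + 0.5222·(-1) + 0.3482·(-1) + 0.6963·(-3) = -1.9149; e_2·v_3 = (-0.1293)·(-3) + (-0.5172)·(-1) + 0.8405·(-1) + (-0.0970)·(-3) = 0.3556.
u_3 = v_3 + 1.9149·e_1 − 0.3556·e_2 = (-3.6207, 0.1839, -0.6322, -1.6322).
‖u_3‖ = 4.0258, so e_3 = (-0.8994, 0.0457, -0.1570, -0.4054).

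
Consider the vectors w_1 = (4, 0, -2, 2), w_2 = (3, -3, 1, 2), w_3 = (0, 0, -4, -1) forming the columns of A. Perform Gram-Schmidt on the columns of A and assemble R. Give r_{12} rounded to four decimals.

r_{12} = 2.8577

w_1 = (4, 0, -2, 2); ‖w_1‖ = 4.8990, so e_1 = (0.8165, 0.0000, -0.4082, 0.4082).
r_{12} = e_1·w_2 = 2.8577.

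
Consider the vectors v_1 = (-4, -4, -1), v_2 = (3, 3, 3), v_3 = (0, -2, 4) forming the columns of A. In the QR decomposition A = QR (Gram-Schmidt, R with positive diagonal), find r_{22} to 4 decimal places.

r_{22} = 2.2156

q_1 = v_1/‖v_1‖ = (-4, -4, -1)/5.7446 = (-0.6963, -0.6963, -0.1741).
r_{12} = q_1·v_2 = -4.7001.
u_2 = v_2 + 4.7001·q_1 = (-0.2727, -0.2727, 2.1818).
r_{22} = ‖u_2‖ = 2.2156.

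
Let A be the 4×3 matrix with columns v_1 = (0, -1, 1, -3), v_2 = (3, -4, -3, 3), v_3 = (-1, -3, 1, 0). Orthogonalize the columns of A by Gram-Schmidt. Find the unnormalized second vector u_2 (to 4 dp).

u_2 = (3.0000, -4.7273, -2.2727, 0.8182)

v_1 = (0, -1, 1, -3); ‖v_1‖ = 3.3166, so e_1 = (0.0000, -0.3015, 0.3015, -0.9045).
e_1·v_2 = 0.0000·3 + (-0.3015)·(-4) + 0.3015·(-3) + (-0.9045)·3 = -2.4121.
u_2 = v_2 + 2.4121·e_1 = (3.0000, -4.7273, -2.2727, 0.8182).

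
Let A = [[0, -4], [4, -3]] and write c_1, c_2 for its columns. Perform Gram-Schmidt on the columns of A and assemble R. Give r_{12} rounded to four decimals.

e_1 = c_1/‖c_1‖ = (0, 4)/4.0000 = (0.0000, 1.0000).
r_{12} = e_1·c_2 = -3.0000.

r_{12} = -3.0000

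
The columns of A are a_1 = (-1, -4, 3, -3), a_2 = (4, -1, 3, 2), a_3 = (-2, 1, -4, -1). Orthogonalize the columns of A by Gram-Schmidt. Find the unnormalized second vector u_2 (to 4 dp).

u_2 = (4.0857, -0.6571, 2.7429, 2.2571)

a_1 = (-1, -4, 3, -3); ‖a_1‖ = 5.9161, so q_1 = (-0.1690, -0.6761, 0.5071, -0.5071).
q_1·a_2 = (-0.1690)·4 + (-0.6761)·(-1) + 0.5071·3 + (-0.5071)·2 = 0.5071.
u_2 = a_2 − 0.5071·q_1 = (4.0857, -0.6571, 2.7429, 2.2571).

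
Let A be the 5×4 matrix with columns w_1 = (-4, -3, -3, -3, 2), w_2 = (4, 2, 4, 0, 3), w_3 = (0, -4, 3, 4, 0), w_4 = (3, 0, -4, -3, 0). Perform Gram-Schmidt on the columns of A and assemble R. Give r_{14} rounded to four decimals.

e_1 = w_1/‖w_1‖ = (-4, -3, -3, -3, 2)/6.8557 = (-0.5835, -0.4376, -0.4376, -0.4376, 0.2917).
r_{14} = e_1·w_4 = 1.3128.

r_{14} = 1.3128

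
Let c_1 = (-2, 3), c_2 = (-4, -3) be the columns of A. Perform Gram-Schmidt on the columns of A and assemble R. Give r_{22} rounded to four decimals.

r_{22} = 4.9923

c_1 = (-2, 3); ‖c_1‖ = 3.6056, so q_1 = (-0.5547, 0.8321).
q_1·c_2 = (-0.5547)·(-4) + 0.8321·(-3) = -0.2774.
u_2 = c_2 + 0.2774·q_1 = (-4.1538, -2.7692).
r_{22} = ‖u_2‖ = 4.9923.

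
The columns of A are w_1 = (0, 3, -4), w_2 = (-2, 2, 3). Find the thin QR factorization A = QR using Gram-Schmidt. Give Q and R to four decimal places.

w_1 = (0, 3, -4); ‖w_1‖ = 5.0000, so q_1 = (0.0000, 0.6000, -0.8000).
q_1·w_2 = 0.0000·(-2) + 0.6000·2 + (-0.8000)·3 = -1.2000.
u_2 = w_2 + 1.2000·q_1 = (-2.0000, 2.7200, 2.0400).
‖u_2‖ = 3.9446, so q_2 = (-0.5070, 0.6895, 0.5172).

Q = [[0.0000, -0.5070], [0.6000, 0.6895], [-0.8000, 0.5172]], R = [[5.0000, -1.2000], [0.0000, 3.9446]]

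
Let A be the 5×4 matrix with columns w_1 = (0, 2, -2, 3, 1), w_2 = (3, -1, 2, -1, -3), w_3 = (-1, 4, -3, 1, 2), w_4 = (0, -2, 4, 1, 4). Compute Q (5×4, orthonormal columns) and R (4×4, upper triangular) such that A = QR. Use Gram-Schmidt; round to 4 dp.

Q = [[0.0000, 0.7500, 0.1362, 0.3344], [0.4714, 0.0833, 0.7414, 0.2092], [-0.4714, 0.1667, -0.2118, 0.6309], [0.7071, 0.2500, -0.6204, 0.0593], [0.2357, -0.5833, -0.0454, 0.6655]], R = [[4.2426, -2.8284, 4.4783, -1.1785], [0.0000, 4.0000, -1.8333, -1.5833], [0.0000, 0.0000, 2.7538, -3.1321], [0.0000, 0.0000, 0.0000, 4.8264]]

w_1 = (0, 2, -2, 3, 1); ‖w_1‖ = 4.2426, so q_1 = (0.0000, 0.4714, -0.4714, 0.7071, 0.2357).
q_1·w_2 = 0.0000·3 + 0.4714·(-1) + (-0.4714)·2 + 0.7071·(-1) + 0.2357·(-3) = -2.8284.
u_2 = w_2 + 2.8284·q_1 = (3.0000, 0.3333, 0.6667, 1.0000, -2.3333).
‖u_2‖ = 4.0000, so q_2 = (0.7500, 0.0833, 0.1667, 0.2500, -0.5833).
q_1·w_3 = 0.0000·(-1) + 0.4714·4 + (-0.4714)·(-3) + 0.7071·1 + 0.2357·2 = 4.4783; q_2·w_3 = 0.7500·(-1) + 0.0833·4 + 0.1667·(-3) + 0.2500·1 + (-0.5833)·2 = -1.8333.
u_3 = w_3 − 4.4783·q_1 + 1.8333·q_2 = (0.3750, 2.0417, -0.5833, -1.7083, -0.1250).
‖u_3‖ = 2.7538, so q_3 = (0.1362, 0.7414, -0.2118, -0.6204, -0.0454).
q_1·w_4 = 0.0000·0 + 0.4714·(-2) + (-0.4714)·4 + 0.7071·1 + 0.2357·4 = -1.1785; q_2·w_4 = 0.7500·0 + 0.0833·(-2) + 0.1667·4 + 0.2500·1 + (-0.5833)·4 = -1.5833; q_3·w_4 = 0.1362·0 + 0.7414·(-2) + (-0.2118)·4 + (-0.6204)·1 + (-0.0454)·4 = -3.1321.
u_4 = w_4 + 1.1785·q_1 + 1.5833·q_2 + 3.1321·q_3 = (1.6140, 1.0096, 3.0449, 0.2862, 3.2120).
‖u_4‖ = 4.8264, so q_4 = (0.3344, 0.2092, 0.6309, 0.0593, 0.6655).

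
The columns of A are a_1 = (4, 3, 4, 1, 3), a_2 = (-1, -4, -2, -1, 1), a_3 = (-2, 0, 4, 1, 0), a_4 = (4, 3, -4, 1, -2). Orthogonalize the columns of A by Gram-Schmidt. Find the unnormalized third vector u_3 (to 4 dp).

a_1 = (4, 3, 4, 1, 3); ‖a_1‖ = 7.1414, so q_1 = (0.5601, 0.4201, 0.5601, 0.1400, 0.4201).
q_1·a_2 = 0.5601·(-1) + 0.4201·(-4) + 0.5601·(-2) + 0.1400·(-1) + 0.4201·1 = -3.0806.
u_2 = a_2 + 3.0806·q_1 = (0.7255, -2.7059, -0.2745, -0.5686, 2.2941).
‖u_2‖ = 3.6756, so q_2 = (0.1974, -0.7362, -0.0747, -0.1547, 0.6242).
q_1·a_3 = 0.5601·(-2) + 0.4201·0 + 0.5601·4 + 0.1400·1 + 0.4201·0 = 1.2603; q_2·a_3 = 0.1974·(-2) + (-0.7362)·0 + (-0.0747)·4 + (-0.1547)·1 + 0.6242·0 = -0.8482.
u_3 = a_3 − 1.2603·q_1 + 0.8482·q_2 = (-2.5385, -1.1538, 3.2308, 0.6923, 0.0000).

u_3 = (-2.5385, -1.1538, 3.2308, 0.6923, 0.0000)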